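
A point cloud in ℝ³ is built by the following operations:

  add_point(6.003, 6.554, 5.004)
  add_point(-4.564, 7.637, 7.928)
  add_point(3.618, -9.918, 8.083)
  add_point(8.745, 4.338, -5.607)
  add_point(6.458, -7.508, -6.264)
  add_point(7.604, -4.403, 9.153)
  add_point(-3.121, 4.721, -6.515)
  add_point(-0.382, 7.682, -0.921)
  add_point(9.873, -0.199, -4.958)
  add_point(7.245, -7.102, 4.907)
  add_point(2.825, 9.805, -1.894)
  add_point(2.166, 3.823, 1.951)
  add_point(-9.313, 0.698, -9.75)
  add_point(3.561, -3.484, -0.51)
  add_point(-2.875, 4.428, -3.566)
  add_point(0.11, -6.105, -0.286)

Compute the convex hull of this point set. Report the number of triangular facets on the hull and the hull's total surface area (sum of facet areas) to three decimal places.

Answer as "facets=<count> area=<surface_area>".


facets=18 area=1036.034

11 of the 16 inputs are extreme points: [0, 1, 2, 3, 4, 5, 6, 8, 9, 10, 12].

Triangle areas on the boundary:
  f1: (p1, p2, p12) → 185.2882
  f2: (p1, p10, p12) → 105.4051
  f3: (p4, p2, p12) → 133.6854
  f4: (p3, p4, p12) → 105.4191
  f5: (p3, p4, p8) → 13.0181
  f6: (p6, p10, p12) → 6.1173
  f7: (p6, p3, p12) → 30.0345
  f8: (p6, p3, p10) → 40.0117
  f9: (p5, p1, p2) → 58.5223
  f10: (p9, p4, p8) → 44.6578
  f11: (p9, p5, p8) → 29.0095
  f12: (p9, p4, p2) → 27.0340
  f13: (p9, p5, p2) → 13.8931
  f14: (p0, p3, p10) → 36.2365
  f15: (p0, p1, p10) → 44.7154
  f16: (p0, p5, p1) → 64.6070
  f17: (p0, p3, p8) → 26.2014
  f18: (p0, p5, p8) → 72.1778
Σ area = 1036.034

Euler characteristic 11−27+18 = 2 ✓


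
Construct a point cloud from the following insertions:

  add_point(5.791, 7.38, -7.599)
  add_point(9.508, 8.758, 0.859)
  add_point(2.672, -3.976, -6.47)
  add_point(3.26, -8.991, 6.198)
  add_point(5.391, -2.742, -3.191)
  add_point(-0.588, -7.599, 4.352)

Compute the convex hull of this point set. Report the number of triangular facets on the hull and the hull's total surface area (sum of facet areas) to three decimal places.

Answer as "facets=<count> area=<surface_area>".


facets=8 area=391.629

Extreme-point indices: [0, 1, 2, 3, 4, 5] — 6 of 6 on the boundary.

Triangle areas on the boundary:
  f1: (p3, p1, p5) → 43.5863
  f2: (p0, p1, p5) → 89.9599
  f3: (p2, p3, p5) → 25.8999
  f4: (p2, p0, p5) → 62.6107
  f5: (p4, p3, p1) → 70.7132
  f6: (p4, p2, p3) → 23.9398
  f7: (p4, p0, p1) → 50.4268
  f8: (p4, p2, p0) → 24.4927
Σ area = 391.629

Euler characteristic 6−12+8 = 2 ✓


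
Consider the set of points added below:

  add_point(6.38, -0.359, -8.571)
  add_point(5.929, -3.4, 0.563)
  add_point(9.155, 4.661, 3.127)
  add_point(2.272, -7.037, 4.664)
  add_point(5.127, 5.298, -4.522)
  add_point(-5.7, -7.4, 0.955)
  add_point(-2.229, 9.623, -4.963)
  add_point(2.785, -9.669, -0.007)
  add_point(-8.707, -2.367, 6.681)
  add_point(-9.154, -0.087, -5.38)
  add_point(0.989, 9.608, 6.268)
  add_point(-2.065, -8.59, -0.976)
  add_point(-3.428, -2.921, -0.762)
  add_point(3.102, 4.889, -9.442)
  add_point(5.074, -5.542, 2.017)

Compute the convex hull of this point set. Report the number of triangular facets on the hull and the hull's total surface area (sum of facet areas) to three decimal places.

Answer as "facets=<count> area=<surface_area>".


14 of the 15 inputs are extreme points: [0, 1, 2, 3, 4, 5, 6, 7, 8, 9, 10, 11, 13, 14].

Area of each hull facet:
  f1: (p5, p8, p9) → 41.7404
  f2: (p3, p10, p2) → 68.6273
  f3: (p3, p10, p8) → 89.6492
  f4: (p3, p5, p7) → 22.6114
  f5: (p3, p5, p8) → 36.0560
  f6: (p1, p0, p2) → 43.6065
  f7: (p6, p10, p2) → 58.5427
  f8: (p6, p8, p9) → 72.9537
  f9: (p6, p10, p8) → 89.0673
  f10: (p11, p5, p9) → 21.5413
  f11: (p11, p5, p7) → 6.7080
  f12: (p11, p0, p9) → 80.6699
  f13: (p11, p0, p7) → 33.2827
  f14: (p14, p3, p7) → 9.9811
  f15: (p14, p0, p7) → 30.4165
  f16: (p14, p1, p0) → 8.4138
  f17: (p14, p3, p2) → 19.5003
  f18: (p14, p1, p2) → 9.2689
  f19: (p13, p0, p2) → 40.5521
  f20: (p13, p0, p9) → 42.9106
  f21: (p13, p6, p9) → 49.9419
  f22: (p4, p6, p2) → 32.4315
  f23: (p4, p13, p2) → 4.0799
  f24: (p4, p13, p6) → 21.4764
Σ area = 934.030

Check V−E+F: 14 − 36 + 24 = 2.

facets=24 area=934.030


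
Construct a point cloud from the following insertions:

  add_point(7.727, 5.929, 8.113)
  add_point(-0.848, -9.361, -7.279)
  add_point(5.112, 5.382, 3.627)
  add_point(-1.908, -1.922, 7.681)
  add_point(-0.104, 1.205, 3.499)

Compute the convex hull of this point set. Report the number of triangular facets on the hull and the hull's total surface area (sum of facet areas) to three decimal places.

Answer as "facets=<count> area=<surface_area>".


Extreme-point indices: [0, 1, 2, 3, 4] — 5 of 5 on the boundary.

Facet areas (half cross-product norm):
  f1: (p1, p0, p3) → 100.4466
  f2: (p2, p1, p0) → 34.8904
  f3: (p4, p0, p3) → 27.8855
  f4: (p4, p2, p0) → 15.3751
  f5: (p4, p1, p3) → 41.3993
  f6: (p4, p2, p1) → 44.0485
Σ area = 264.045

Euler characteristic 5−9+6 = 2 ✓

facets=6 area=264.045


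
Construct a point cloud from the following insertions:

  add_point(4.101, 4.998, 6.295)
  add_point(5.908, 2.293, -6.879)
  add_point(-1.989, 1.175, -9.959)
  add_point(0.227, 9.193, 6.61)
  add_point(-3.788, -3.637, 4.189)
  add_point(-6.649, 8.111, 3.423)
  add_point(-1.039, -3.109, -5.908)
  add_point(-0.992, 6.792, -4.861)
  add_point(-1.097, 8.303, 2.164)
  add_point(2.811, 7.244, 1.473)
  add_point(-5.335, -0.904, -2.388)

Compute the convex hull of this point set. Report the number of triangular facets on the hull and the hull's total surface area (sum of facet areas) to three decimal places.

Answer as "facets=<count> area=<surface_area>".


11 of the 11 inputs are extreme points: [0, 1, 2, 3, 4, 5, 6, 7, 8, 9, 10].

Per-facet area ½‖(b−a)×(c−a)‖:
  f1: (p0, p4, p1) → 78.4997
  f2: (p7, p2, p5) → 31.8429
  f3: (p7, p2, p1) → 29.1010
  f4: (p10, p4, p5) → 38.9522
  f5: (p10, p2, p5) → 43.6629
  f6: (p6, p4, p1) → 43.5811
  f7: (p6, p2, p1) → 24.3742
  f8: (p6, p10, p4) → 21.1364
  f9: (p6, p10, p2) → 17.8397
  f10: (p9, p0, p1) → 24.8934
  f11: (p9, p7, p1) → 30.8622
  f12: (p3, p9, p0) → 14.2604
  f13: (p3, p4, p5) → 46.1367
  f14: (p3, p0, p4) → 33.8345
  f15: (p3, p9, p7) → 19.1253
  f16: (p8, p7, p5) → 19.9512
  f17: (p8, p3, p5) → 13.4187
  f18: (p8, p3, p7) → 5.0004
Σ area = 536.473

Euler: V−E+F = 11−27+18 = 2.

facets=18 area=536.473


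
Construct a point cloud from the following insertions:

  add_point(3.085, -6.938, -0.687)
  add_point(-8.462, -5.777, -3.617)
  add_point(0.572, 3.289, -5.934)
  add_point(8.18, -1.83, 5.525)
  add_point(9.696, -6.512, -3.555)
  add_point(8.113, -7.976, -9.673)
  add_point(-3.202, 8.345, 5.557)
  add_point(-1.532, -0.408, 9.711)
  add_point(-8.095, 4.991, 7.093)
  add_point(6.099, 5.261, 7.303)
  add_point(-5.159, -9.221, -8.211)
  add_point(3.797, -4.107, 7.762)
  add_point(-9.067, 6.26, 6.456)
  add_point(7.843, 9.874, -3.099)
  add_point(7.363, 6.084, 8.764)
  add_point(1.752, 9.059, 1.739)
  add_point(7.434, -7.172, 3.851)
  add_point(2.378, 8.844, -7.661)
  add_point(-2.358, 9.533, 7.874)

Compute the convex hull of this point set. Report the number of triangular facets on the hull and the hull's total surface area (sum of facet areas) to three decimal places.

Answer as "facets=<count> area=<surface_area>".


Points on the hull: [1, 3, 4, 5, 7, 8, 10, 11, 12, 13, 14, 16, 17, 18] (14 of 19).

Per-facet area ½‖(b−a)×(c−a)‖:
  f1: (p14, p13, p4) → 98.9400
  f2: (p18, p14, p13) → 63.8142
  f3: (p18, p17, p12) → 61.6432
  f4: (p18, p17, p13) → 53.8127
  f5: (p5, p17, p10) → 116.3427
  f6: (p5, p16, p4) → 14.8325
  f7: (p5, p16, p10) → 89.8868
  f8: (p5, p13, p4) → 52.1606
  f9: (p5, p17, p13) → 64.2755
  f10: (p11, p16, p10) → 53.9224
  f11: (p3, p14, p4) → 28.6675
  f12: (p3, p16, p4) → 21.6502
  f13: (p3, p11, p14) → 23.0090
  f14: (p3, p11, p16) → 14.1518
  f15: (p1, p11, p10) → 54.9768
  f16: (p1, p17, p12) → 131.5340
  f17: (p1, p17, p10) → 61.7180
  f18: (p7, p18, p14) → 47.6854
  f19: (p7, p11, p14) → 35.2424
  f20: (p7, p1, p11) → 53.8433
  f21: (p8, p1, p12) → 12.6618
  f22: (p8, p7, p1) → 66.1120
  f23: (p8, p18, p12) → 6.3294
  f24: (p8, p7, p18) → 31.8274
Σ area = 1259.039

Euler: V−E+F = 14−36+24 = 2.

facets=24 area=1259.039


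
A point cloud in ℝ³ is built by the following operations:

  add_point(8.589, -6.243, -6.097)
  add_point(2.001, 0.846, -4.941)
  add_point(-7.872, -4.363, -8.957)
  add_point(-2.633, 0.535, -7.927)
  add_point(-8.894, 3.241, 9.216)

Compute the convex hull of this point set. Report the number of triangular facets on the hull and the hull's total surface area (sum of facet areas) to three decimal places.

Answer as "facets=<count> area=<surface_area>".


facets=6 area=422.131

Hull vertices (5/5): indices [0, 1, 2, 3, 4].

Triangle areas on the boundary:
  f1: (p2, p0, p4) → 165.5006
  f2: (p1, p0, p4) → 70.3717
  f3: (p3, p2, p4) → 66.8340
  f4: (p3, p1, p4) → 49.6188
  f5: (p3, p2, p0) → 45.9453
  f6: (p3, p1, p0) → 23.8609
Σ area = 422.131

Euler characteristic 5−9+6 = 2 ✓


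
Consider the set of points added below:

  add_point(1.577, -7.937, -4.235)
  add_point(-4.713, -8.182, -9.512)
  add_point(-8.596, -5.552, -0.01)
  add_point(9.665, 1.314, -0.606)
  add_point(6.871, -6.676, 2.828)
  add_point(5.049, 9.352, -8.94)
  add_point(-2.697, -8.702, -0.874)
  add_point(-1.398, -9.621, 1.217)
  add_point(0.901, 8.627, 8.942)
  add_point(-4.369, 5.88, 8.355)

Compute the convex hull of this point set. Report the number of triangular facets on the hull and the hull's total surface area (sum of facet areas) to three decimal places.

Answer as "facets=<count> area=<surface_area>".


9 of the 10 inputs are extreme points: [0, 1, 2, 3, 4, 5, 7, 8, 9].

Area of each hull facet:
  f1: (p5, p8, p3) → 92.2238
  f2: (p1, p5, p2) → 106.1497
  f3: (p4, p8, p3) → 67.9639
  f4: (p9, p5, p2) → 144.1674
  f5: (p9, p5, p8) → 54.4472
  f6: (p9, p4, p8) → 51.8539
  f7: (p7, p1, p2) → 42.1811
  f8: (p7, p9, p2) → 61.7163
  f9: (p7, p9, p4) → 75.5587
  f10: (p0, p4, p3) → 40.7223
  f11: (p0, p5, p3) → 79.7824
  f12: (p0, p1, p5) → 74.9551
  f13: (p0, p7, p1) → 25.9856
  f14: (p0, p7, p4) → 26.7698
Σ area = 944.477

Check V−E+F: 9 − 21 + 14 = 2.

facets=14 area=944.477


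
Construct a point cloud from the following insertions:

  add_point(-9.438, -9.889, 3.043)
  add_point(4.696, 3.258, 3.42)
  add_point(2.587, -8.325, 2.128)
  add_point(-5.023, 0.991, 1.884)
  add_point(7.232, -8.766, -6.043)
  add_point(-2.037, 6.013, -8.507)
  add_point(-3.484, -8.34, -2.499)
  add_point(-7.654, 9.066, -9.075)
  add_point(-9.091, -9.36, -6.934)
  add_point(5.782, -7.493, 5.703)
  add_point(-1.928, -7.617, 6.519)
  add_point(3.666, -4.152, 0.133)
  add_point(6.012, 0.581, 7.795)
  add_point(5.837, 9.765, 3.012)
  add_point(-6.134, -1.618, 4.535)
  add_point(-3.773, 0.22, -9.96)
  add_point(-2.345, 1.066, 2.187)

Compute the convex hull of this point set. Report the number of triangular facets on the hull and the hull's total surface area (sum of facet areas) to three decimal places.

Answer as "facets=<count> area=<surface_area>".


facets=18 area=1148.655

Points on the hull: [0, 4, 5, 7, 8, 9, 10, 12, 13, 14, 15] (11 of 17).

Per-facet area ½‖(b−a)×(c−a)‖:
  f1: (p9, p4, p0) → 92.8563
  f2: (p8, p4, p0) → 81.7533
  f3: (p8, p15, p4) → 81.4125
  f4: (p8, p7, p0) → 91.6476
  f5: (p8, p7, p15) → 45.7858
  f6: (p14, p7, p0) → 71.8149
  f7: (p14, p7, p13) → 130.0111
  f8: (p5, p15, p4) → 43.7580
  f9: (p5, p7, p15) → 19.6405
  f10: (p5, p13, p4) → 125.1931
  f11: (p5, p7, p13) → 41.9944
  f12: (p12, p13, p4) → 86.1296
  f13: (p12, p9, p4) → 46.5643
  f14: (p12, p14, p13) → 66.0964
  f15: (p10, p14, p0) → 30.1053
  f16: (p10, p12, p14) → 43.0771
  f17: (p10, p9, p0) → 18.4701
  f18: (p10, p12, p9) → 32.3447
Σ area = 1148.655

Euler characteristic 11−27+18 = 2 ✓


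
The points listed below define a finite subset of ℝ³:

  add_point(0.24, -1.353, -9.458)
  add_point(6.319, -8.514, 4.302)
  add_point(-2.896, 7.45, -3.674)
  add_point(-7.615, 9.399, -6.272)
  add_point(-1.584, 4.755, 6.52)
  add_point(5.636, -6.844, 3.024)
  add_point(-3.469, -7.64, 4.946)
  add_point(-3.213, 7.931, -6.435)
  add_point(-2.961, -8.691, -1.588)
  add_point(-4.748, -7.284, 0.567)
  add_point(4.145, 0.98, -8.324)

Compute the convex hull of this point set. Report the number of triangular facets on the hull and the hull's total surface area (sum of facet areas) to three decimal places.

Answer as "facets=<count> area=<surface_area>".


facets=16 area=685.810

Points on the hull: [0, 1, 2, 3, 4, 6, 7, 8, 9, 10] (10 of 11).

Facet areas (half cross-product norm):
  f1: (p0, p8, p3) → 75.5026
  f2: (p0, p8, p1) → 61.2250
  f3: (p6, p8, p1) → 32.2905
  f4: (p6, p4, p1) → 62.1318
  f5: (p6, p4, p3) → 93.1384
  f6: (p10, p0, p1) → 37.3767
  f7: (p10, p4, p1) → 110.2749
  f8: (p10, p0, p3) → 32.0780
  f9: (p9, p8, p3) → 27.7494
  f10: (p9, p6, p3) → 36.7916
  f11: (p9, p6, p8) → 6.3507
  f12: (p7, p10, p3) → 10.5503
  f13: (p2, p10, p4) → 55.5314
  f14: (p2, p7, p10) → 14.5191
  f15: (p2, p4, p3) → 23.8044
  f16: (p2, p7, p3) → 6.4957
Σ area = 685.810

Euler: V−E+F = 10−24+16 = 2.


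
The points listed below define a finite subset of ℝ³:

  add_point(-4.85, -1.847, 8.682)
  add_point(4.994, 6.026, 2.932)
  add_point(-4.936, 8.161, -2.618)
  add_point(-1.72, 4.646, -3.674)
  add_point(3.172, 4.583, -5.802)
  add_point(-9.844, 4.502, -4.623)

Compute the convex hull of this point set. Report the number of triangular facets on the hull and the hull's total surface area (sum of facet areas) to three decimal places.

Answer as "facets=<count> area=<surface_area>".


facets=6 area=355.108

5 of the 6 inputs are extreme points: [0, 1, 2, 4, 5].

Area of each hull facet:
  f1: (p4, p0, p5) → 98.7443
  f2: (p4, p0, p1) → 61.7285
  f3: (p2, p0, p5) → 48.1456
  f4: (p2, p0, p1) → 76.3396
  f5: (p2, p4, p5) → 28.5792
  f6: (p2, p4, p1) → 41.5709
Σ area = 355.108

Euler: V−E+F = 5−9+6 = 2.


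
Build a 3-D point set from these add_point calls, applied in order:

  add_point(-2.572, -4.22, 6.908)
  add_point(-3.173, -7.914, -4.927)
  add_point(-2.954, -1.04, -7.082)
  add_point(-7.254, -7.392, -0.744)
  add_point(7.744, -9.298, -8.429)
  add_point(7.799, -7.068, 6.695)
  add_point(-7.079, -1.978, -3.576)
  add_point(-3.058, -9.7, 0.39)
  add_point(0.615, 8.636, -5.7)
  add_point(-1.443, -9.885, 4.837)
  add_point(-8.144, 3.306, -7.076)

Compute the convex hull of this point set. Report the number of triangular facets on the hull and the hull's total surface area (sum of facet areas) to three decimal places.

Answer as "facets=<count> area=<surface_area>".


facets=14 area=799.513

Extreme-point indices: [0, 1, 3, 4, 5, 7, 8, 9, 10] — 9 of 11 on the boundary.

Per-facet area ½‖(b−a)×(c−a)‖:
  f1: (p4, p8, p10) → 99.1161
  f2: (p4, p8, p5) → 143.3928
  f3: (p0, p8, p10) → 85.9255
  f4: (p0, p8, p5) → 98.3533
  f5: (p0, p3, p10) → 58.5536
  f6: (p1, p4, p10) → 64.8501
  f7: (p1, p3, p10) → 35.5282
  f8: (p7, p1, p4) → 31.5259
  f9: (p7, p1, p3) → 12.7395
  f10: (p9, p0, p3) → 25.4716
  f11: (p9, p7, p3) → 9.9118
  f12: (p9, p0, p5) → 29.8217
  f13: (p9, p4, p5) → 73.1547
  f14: (p9, p7, p4) → 31.1678
Σ area = 799.513

Euler characteristic 9−21+14 = 2 ✓


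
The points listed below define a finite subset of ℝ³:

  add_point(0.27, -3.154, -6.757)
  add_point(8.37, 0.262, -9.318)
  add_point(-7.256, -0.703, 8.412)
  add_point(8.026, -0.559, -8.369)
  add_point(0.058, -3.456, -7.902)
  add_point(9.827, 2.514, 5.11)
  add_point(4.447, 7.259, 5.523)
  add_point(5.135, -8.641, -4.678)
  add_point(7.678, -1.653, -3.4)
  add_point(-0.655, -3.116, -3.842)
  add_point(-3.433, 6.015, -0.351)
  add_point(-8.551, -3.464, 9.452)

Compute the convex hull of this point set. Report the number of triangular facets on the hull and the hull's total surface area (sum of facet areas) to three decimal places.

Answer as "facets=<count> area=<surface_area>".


8 of the 12 inputs are extreme points: [1, 2, 4, 5, 6, 7, 10, 11].

Facet areas (half cross-product norm):
  f1: (p7, p5, p11) → 143.9223
  f2: (p1, p7, p5) → 74.4670
  f3: (p2, p10, p11) → 9.4062
  f4: (p6, p1, p5) → 52.5394
  f5: (p6, p10, p1) → 76.9933
  f6: (p6, p2, p10) → 57.5147
  f7: (p6, p5, p11) → 61.2965
  f8: (p6, p2, p11) → 11.7814
  f9: (p4, p1, p7) → 35.4170
  f10: (p4, p10, p1) → 58.0380
  f11: (p4, p7, p11) → 76.6680
  f12: (p4, p10, p11) → 91.7962
Σ area = 749.840

Check V−E+F: 8 − 18 + 12 = 2.

facets=12 area=749.840


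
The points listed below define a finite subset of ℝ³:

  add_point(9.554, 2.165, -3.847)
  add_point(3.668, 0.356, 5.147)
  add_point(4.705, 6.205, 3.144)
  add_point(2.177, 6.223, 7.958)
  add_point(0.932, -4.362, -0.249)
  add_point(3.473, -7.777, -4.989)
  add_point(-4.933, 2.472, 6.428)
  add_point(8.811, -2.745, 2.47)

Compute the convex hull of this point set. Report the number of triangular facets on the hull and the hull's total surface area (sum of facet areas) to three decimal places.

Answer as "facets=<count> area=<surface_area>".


facets=12 area=397.254

8 of the 8 inputs are extreme points: [0, 1, 2, 3, 4, 5, 6, 7].

Triangle areas on the boundary:
  f1: (p5, p0, p6) → 97.3331
  f2: (p7, p5, p0) → 41.0076
  f3: (p2, p0, p6) → 43.1586
  f4: (p2, p3, p6) → 21.6142
  f5: (p2, p7, p0) → 35.1690
  f6: (p2, p7, p3) → 25.9332
  f7: (p4, p5, p6) → 7.3563
  f8: (p4, p7, p6) → 46.8266
  f9: (p4, p7, p5) → 27.0330
  f10: (p1, p3, p6) → 26.1546
  f11: (p1, p7, p6) → 11.4272
  f12: (p1, p7, p3) → 14.2408
Σ area = 397.254

Check V−E+F: 8 − 18 + 12 = 2.


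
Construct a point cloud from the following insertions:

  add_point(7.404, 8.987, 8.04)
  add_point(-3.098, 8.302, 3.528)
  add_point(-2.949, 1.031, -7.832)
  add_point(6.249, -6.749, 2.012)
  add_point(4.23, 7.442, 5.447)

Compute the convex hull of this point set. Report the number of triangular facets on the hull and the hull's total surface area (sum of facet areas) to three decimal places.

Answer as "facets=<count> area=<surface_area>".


Points on the hull: [0, 1, 2, 3] (4 of 5).

Area of each hull facet:
  f1: (p3, p0, p1) → 93.4032
  f2: (p2, p0, p1) → 72.2266
  f3: (p2, p3, p1) → 101.4049
  f4: (p2, p3, p0) → 128.7427
Σ area = 395.777

Check V−E+F: 4 − 6 + 4 = 2.

facets=4 area=395.777


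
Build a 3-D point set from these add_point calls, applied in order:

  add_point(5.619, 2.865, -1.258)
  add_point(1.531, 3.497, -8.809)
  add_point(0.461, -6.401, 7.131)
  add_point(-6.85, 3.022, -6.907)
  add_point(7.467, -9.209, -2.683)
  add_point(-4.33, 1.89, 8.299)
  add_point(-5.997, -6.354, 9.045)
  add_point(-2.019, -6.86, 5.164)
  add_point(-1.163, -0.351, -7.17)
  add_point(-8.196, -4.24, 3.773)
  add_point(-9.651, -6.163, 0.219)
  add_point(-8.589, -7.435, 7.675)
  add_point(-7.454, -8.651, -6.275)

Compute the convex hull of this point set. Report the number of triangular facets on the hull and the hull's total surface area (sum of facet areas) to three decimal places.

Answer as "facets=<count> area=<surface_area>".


Hull vertices (11/13): indices [0, 1, 2, 3, 4, 5, 6, 9, 10, 11, 12].

Area of each hull facet:
  f1: (p0, p1, p4) → 52.8931
  f2: (p12, p1, p4) → 101.7256
  f3: (p5, p0, p1) → 57.3314
  f4: (p3, p12, p10) → 41.0202
  f5: (p3, p12, p1) → 50.0296
  f6: (p3, p5, p1) → 66.3811
  f7: (p11, p12, p4) → 106.6462
  f8: (p11, p12, p10) → 17.7531
  f9: (p11, p5, p6) → 11.6946
  f10: (p2, p0, p4) → 69.7847
  f11: (p2, p5, p0) → 61.6933
  f12: (p2, p5, p6) → 27.8188
  f13: (p2, p11, p4) → 45.9039
  f14: (p2, p11, p6) → 7.8286
  f15: (p9, p11, p10) → 10.2572
  f16: (p9, p11, p5) → 21.5422
  f17: (p9, p3, p10) → 25.6159
  f18: (p9, p3, p5) → 55.4706
Σ area = 831.390

Euler characteristic 11−27+18 = 2 ✓

facets=18 area=831.390


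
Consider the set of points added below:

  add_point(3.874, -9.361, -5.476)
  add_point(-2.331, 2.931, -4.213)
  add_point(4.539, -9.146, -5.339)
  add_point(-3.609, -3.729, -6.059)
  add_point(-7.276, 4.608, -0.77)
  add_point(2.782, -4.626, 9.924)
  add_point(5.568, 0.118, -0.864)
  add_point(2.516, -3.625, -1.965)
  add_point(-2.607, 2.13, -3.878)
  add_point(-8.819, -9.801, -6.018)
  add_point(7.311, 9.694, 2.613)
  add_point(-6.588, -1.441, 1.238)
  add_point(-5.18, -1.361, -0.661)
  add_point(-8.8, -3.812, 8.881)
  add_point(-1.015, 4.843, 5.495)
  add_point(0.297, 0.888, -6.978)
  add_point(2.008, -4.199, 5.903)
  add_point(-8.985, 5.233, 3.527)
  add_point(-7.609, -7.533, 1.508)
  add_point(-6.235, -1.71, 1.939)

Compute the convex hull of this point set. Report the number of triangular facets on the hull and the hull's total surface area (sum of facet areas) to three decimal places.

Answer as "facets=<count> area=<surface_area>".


facets=20 area=967.248

12 of the 20 inputs are extreme points: [0, 1, 2, 4, 5, 9, 10, 13, 14, 15, 17, 18].

Facet areas (half cross-product norm):
  f1: (p2, p5, p10) → 130.9182
  f2: (p15, p2, p10) → 78.5910
  f3: (p14, p10, p17) → 29.0525
  f4: (p14, p5, p10) → 54.2667
  f5: (p4, p9, p17) → 32.9252
  f6: (p4, p15, p9) → 71.6159
  f7: (p4, p10, p17) → 36.7214
  f8: (p13, p14, p17) → 42.4946
  f9: (p13, p14, p5) → 58.3935
  f10: (p13, p18, p5) → 48.4206
  f11: (p13, p9, p17) → 83.4263
  f12: (p13, p18, p9) → 11.1697
  f13: (p0, p2, p5) → 5.6236
  f14: (p0, p18, p5) → 88.6002
  f15: (p0, p18, p9) → 49.5059
  f16: (p0, p15, p9) → 66.4595
  f17: (p0, p15, p2) → 3.8977
  f18: (p1, p15, p10) → 29.2224
  f19: (p1, p4, p10) → 42.0836
  f20: (p1, p4, p15) → 3.8592
Σ area = 967.248

Check V−E+F: 12 − 30 + 20 = 2.


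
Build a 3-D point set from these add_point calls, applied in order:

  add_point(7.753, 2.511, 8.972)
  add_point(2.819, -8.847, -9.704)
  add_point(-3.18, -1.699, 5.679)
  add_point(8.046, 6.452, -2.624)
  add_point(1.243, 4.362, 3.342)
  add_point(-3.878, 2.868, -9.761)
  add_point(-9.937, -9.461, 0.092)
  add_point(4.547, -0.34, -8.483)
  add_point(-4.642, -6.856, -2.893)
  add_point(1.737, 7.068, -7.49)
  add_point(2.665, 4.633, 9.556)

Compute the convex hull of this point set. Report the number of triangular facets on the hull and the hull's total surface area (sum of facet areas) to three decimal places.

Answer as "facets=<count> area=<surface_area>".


Extreme-point indices: [0, 1, 2, 3, 5, 6, 7, 9, 10] — 9 of 11 on the boundary.

Per-facet area ½‖(b−a)×(c−a)‖:
  f1: (p1, p5, p6) → 101.4135
  f2: (p2, p5, p6) → 90.1828
  f3: (p2, p10, p5) → 74.1035
  f4: (p9, p10, p3) → 52.0463
  f5: (p9, p10, p5) → 61.2755
  f6: (p0, p10, p3) → 33.9571
  f7: (p0, p1, p3) → 107.6352
  f8: (p0, p2, p10) → 25.2336
  f9: (p0, p1, p6) → 171.2485
  f10: (p0, p2, p6) → 34.2590
  f11: (p7, p1, p5) → 39.5162
  f12: (p7, p9, p5) → 28.0821
  f13: (p7, p1, p3) → 22.8345
  f14: (p7, p9, p3) → 30.6878
Σ area = 872.476

Check V−E+F: 9 − 21 + 14 = 2.

facets=14 area=872.476


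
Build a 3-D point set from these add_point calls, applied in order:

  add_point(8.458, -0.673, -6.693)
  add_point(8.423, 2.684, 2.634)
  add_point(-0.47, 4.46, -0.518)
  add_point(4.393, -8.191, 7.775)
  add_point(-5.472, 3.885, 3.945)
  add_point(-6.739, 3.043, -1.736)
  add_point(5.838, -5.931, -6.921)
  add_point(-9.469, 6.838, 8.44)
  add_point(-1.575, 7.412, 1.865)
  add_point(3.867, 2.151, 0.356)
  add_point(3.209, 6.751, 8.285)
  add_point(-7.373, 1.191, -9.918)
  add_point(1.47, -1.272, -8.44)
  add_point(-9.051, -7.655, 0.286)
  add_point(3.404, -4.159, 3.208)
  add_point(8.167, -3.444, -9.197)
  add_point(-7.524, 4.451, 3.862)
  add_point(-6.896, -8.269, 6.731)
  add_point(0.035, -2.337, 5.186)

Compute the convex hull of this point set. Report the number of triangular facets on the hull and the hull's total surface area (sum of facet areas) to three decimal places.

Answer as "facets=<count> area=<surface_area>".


facets=18 area=1121.771

Extreme-point indices: [0, 1, 3, 6, 7, 8, 10, 11, 13, 15, 17] — 11 of 19 on the boundary.

Triangle areas on the boundary:
  f1: (p3, p17, p7) → 86.4306
  f2: (p13, p17, p7) → 52.5726
  f3: (p13, p11, p7) → 110.9967
  f4: (p13, p3, p17) → 35.4368
  f5: (p10, p3, p7) → 94.7247
  f6: (p6, p13, p11) → 97.8236
  f7: (p6, p13, p3) → 105.4526
  f8: (p1, p10, p3) → 55.0963
  f9: (p8, p11, p0) → 102.3238
  f10: (p8, p1, p0) → 54.7614
  f11: (p8, p1, p10) → 34.6710
  f12: (p8, p10, p7) → 41.2611
  f13: (p8, p11, p7) → 73.4248
  f14: (p15, p11, p0) → 30.2291
  f15: (p15, p6, p11) → 31.2003
  f16: (p15, p6, p3) → 22.0581
  f17: (p15, p1, p0) → 8.8477
  f18: (p15, p1, p3) → 84.4598
Σ area = 1121.771

Euler characteristic 11−27+18 = 2 ✓


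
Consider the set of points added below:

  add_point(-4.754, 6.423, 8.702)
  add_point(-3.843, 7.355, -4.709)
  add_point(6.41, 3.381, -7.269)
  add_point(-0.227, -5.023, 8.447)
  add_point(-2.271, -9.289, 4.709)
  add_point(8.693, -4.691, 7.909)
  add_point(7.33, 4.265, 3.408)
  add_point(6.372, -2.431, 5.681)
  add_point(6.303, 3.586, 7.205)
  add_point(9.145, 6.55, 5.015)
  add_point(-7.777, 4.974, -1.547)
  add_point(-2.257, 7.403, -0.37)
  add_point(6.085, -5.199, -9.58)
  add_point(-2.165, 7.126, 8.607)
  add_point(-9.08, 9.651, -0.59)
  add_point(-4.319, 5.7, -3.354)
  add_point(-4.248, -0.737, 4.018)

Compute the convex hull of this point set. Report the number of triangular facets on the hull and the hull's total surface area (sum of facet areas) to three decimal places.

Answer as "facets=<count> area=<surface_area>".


12 of the 17 inputs are extreme points: [0, 1, 2, 3, 4, 5, 8, 9, 10, 12, 13, 14].

Area of each hull facet:
  f1: (p0, p4, p14) → 87.2739
  f2: (p2, p12, p9) → 50.3169
  f3: (p10, p4, p14) → 22.7633
  f4: (p10, p12, p4) → 131.3283
  f5: (p1, p9, p14) → 55.2655
  f6: (p1, p2, p9) → 72.8226
  f7: (p1, p2, p12) → 46.7244
  f8: (p1, p10, p14) → 13.7272
  f9: (p1, p10, p12) → 45.0372
  f10: (p13, p9, p14) → 65.9818
  f11: (p13, p0, p14) → 13.8507
  f12: (p5, p12, p4) → 99.8572
  f13: (p5, p12, p9) → 100.3920
  f14: (p3, p0, p4) → 31.0921
  f15: (p3, p5, p4) → 25.4736
  f16: (p3, p13, p0) → 16.4207
  f17: (p3, p5, p13) → 54.6061
  f18: (p8, p13, p9) → 19.9375
  f19: (p8, p5, p9) → 17.6524
  f20: (p8, p5, p13) → 31.9514
Σ area = 1002.475

Euler: V−E+F = 12−30+20 = 2.

facets=20 area=1002.475


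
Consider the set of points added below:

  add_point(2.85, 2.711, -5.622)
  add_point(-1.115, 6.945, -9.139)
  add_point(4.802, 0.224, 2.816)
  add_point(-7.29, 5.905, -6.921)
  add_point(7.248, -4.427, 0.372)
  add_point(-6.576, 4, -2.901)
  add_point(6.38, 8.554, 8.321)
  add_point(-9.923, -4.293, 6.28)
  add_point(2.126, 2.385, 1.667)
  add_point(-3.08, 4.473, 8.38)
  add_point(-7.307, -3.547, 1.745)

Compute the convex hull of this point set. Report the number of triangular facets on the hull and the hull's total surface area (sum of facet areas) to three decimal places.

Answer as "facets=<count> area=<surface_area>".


facets=12 area=731.281

Hull vertices (8/11): indices [0, 1, 3, 4, 6, 7, 9, 10].

Per-facet area ½‖(b−a)×(c−a)‖:
  f1: (p6, p4, p7) → 134.7285
  f2: (p9, p6, p7) → 29.6583
  f3: (p10, p4, p7) → 31.9922
  f4: (p10, p1, p4) → 109.6179
  f5: (p0, p6, p4) → 74.6768
  f6: (p0, p1, p4) → 6.3769
  f7: (p0, p1, p6) → 49.0512
  f8: (p3, p10, p1) → 40.0217
  f9: (p3, p10, p7) → 24.7294
  f10: (p3, p1, p6) → 63.1700
  f11: (p3, p9, p6) → 80.4000
  f12: (p3, p9, p7) → 86.8581
Σ area = 731.281

Euler: V−E+F = 8−18+12 = 2.


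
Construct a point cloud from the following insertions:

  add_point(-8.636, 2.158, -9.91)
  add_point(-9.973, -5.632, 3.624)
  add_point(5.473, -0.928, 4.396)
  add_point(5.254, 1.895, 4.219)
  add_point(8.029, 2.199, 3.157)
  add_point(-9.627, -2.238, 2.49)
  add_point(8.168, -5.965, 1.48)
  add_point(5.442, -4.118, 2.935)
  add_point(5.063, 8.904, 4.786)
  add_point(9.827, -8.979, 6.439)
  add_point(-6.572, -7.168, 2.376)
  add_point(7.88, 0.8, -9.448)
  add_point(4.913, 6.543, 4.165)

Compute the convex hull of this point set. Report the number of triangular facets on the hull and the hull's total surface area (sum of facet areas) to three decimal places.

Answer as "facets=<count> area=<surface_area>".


facets=12 area=940.880

Hull vertices (8/13): indices [0, 1, 4, 5, 8, 9, 10, 11].

Per-facet area ½‖(b−a)×(c−a)‖:
  f1: (p8, p9, p1) → 170.8204
  f2: (p11, p0, p8) → 135.3865
  f3: (p10, p9, p1) → 20.0612
  f4: (p10, p0, p1) → 30.4700
  f5: (p10, p11, p9) → 148.7749
  f6: (p10, p11, p0) → 126.3041
  f7: (p5, p8, p1) → 26.6371
  f8: (p5, p0, p1) → 18.6405
  f9: (p5, p0, p8) → 121.3056
  f10: (p4, p8, p9) → 23.5729
  f11: (p4, p11, p9) → 73.6149
  f12: (p4, p11, p8) → 45.2920
Σ area = 940.880

Euler characteristic 8−18+12 = 2 ✓


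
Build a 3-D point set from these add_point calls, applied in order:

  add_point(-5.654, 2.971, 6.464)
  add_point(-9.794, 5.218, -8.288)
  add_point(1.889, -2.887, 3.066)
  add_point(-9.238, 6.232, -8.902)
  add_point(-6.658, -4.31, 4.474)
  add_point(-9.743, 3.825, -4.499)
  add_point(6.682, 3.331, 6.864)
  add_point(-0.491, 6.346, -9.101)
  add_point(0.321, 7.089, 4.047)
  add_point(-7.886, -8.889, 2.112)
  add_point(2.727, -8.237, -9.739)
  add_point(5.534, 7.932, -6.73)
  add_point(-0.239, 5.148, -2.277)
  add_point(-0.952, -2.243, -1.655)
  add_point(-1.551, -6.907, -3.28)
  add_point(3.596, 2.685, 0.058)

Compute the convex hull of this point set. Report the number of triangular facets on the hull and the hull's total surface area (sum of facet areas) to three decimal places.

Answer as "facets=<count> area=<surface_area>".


Extreme-point indices: [0, 1, 2, 3, 4, 5, 6, 7, 8, 9, 10, 11] — 12 of 16 on the boundary.

Area of each hull facet:
  f1: (p10, p9, p1) → 128.6502
  f2: (p11, p10, p6) → 119.1486
  f3: (p2, p9, p6) → 24.3358
  f4: (p2, p10, p6) → 46.4658
  f5: (p2, p10, p9) → 77.9464
  f6: (p7, p11, p10) → 49.7518
  f7: (p5, p9, p1) → 19.7917
  f8: (p5, p0, p9) → 71.5379
  f9: (p4, p9, p6) → 29.7486
  f10: (p4, p0, p6) → 46.3423
  f11: (p4, p0, p9) → 4.5894
  f12: (p3, p7, p11) → 12.8013
  f13: (p3, p5, p1) → 1.8824
  f14: (p3, p5, p0) → 17.1151
  f15: (p3, p10, p1) → 11.7175
  f16: (p3, p7, p10) → 64.0271
  f17: (p8, p11, p6) → 47.4464
  f18: (p8, p0, p6) → 29.1987
  f19: (p8, p3, p11) → 85.8723
  f20: (p8, p3, p0) → 59.8673
Σ area = 948.237

Euler: V−E+F = 12−30+20 = 2.

facets=20 area=948.237


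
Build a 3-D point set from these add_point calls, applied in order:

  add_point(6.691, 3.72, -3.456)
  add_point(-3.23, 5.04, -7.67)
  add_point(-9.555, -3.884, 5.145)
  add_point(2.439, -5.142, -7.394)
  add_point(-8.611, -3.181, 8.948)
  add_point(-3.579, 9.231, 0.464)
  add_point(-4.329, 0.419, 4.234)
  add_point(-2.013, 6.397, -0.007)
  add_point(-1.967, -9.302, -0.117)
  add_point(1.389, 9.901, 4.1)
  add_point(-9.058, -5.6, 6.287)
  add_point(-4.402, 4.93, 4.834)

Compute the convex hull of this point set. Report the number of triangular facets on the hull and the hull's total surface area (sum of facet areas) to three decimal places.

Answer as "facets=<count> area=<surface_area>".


10 of the 12 inputs are extreme points: [0, 1, 2, 3, 4, 5, 8, 9, 10, 11].

Area of each hull facet:
  f1: (p1, p8, p2) → 83.7227
  f2: (p5, p1, p2) → 68.9832
  f3: (p4, p8, p0) → 102.2390
  f4: (p4, p5, p2) → 30.1269
  f5: (p3, p8, p0) → 48.2919
  f6: (p3, p1, p0) → 52.4537
  f7: (p3, p1, p8) → 54.3358
  f8: (p10, p8, p2) → 10.7875
  f9: (p10, p4, p2) → 3.8160
  f10: (p10, p4, p8) → 14.6443
  f11: (p9, p4, p0) → 95.2420
  f12: (p9, p1, p0) → 58.5595
  f13: (p9, p5, p1) → 23.8549
  f14: (p11, p4, p5) → 12.9509
  f15: (p11, p9, p5) → 18.6295
  f16: (p11, p9, p4) → 18.1562
Σ area = 696.794

Euler characteristic 10−24+16 = 2 ✓

facets=16 area=696.794


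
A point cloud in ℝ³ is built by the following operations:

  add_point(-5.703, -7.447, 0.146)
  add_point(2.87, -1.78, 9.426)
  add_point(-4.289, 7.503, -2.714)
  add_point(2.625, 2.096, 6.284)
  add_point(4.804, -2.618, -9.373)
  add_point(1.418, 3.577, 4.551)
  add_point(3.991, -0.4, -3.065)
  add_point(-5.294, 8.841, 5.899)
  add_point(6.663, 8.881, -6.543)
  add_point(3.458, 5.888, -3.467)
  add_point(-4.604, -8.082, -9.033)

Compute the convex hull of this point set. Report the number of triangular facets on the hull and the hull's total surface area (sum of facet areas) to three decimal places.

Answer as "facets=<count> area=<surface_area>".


8 of the 11 inputs are extreme points: [0, 1, 2, 3, 4, 7, 8, 10].

Per-facet area ½‖(b−a)×(c−a)‖:
  f1: (p1, p4, p8) → 109.4415
  f2: (p10, p4, p8) → 51.7859
  f3: (p10, p1, p0) → 50.4113
  f4: (p10, p1, p4) → 102.4666
  f5: (p7, p10, p0) → 73.6628
  f6: (p7, p1, p0) → 93.5191
  f7: (p2, p10, p8) → 98.2599
  f8: (p2, p7, p8) → 46.7249
  f9: (p2, p7, p10) → 63.5633
  f10: (p3, p1, p8) → 18.4177
  f11: (p3, p7, p8) → 77.8331
  f12: (p3, p7, p1) → 21.4821
Σ area = 807.568

Euler: V−E+F = 8−18+12 = 2.

facets=12 area=807.568


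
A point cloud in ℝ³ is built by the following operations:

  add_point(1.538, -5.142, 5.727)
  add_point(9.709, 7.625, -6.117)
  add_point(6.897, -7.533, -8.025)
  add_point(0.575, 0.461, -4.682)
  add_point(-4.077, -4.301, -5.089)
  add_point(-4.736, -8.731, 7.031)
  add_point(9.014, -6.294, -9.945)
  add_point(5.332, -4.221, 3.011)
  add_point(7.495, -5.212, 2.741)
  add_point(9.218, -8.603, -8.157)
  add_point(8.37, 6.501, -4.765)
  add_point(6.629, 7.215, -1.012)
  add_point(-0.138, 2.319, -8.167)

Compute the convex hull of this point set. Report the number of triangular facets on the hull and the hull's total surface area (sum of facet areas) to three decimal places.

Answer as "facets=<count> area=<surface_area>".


Hull vertices (10/13): indices [0, 1, 2, 4, 5, 6, 8, 9, 11, 12].

Facet areas (half cross-product norm):
  f1: (p12, p6, p1) → 69.2304
  f2: (p11, p0, p5) → 34.8095
  f3: (p11, p12, p5) → 105.7255
  f4: (p11, p12, p1) → 32.1442
  f5: (p9, p6, p1) → 17.0104
  f6: (p8, p0, p5) → 13.3523
  f7: (p8, p9, p5) → 72.3003
  f8: (p8, p9, p1) → 86.3629
  f9: (p8, p11, p1) → 37.3477
  f10: (p8, p11, p0) → 43.2717
  f11: (p4, p12, p6) → 52.0724
  f12: (p4, p12, p5) → 40.9154
  f13: (p4, p9, p5) → 91.4448
  f14: (p2, p9, p6) → 3.4927
  f15: (p2, p4, p6) → 13.5582
  f16: (p2, p4, p9) → 3.6792
Σ area = 716.717

Euler characteristic 10−24+16 = 2 ✓

facets=16 area=716.717


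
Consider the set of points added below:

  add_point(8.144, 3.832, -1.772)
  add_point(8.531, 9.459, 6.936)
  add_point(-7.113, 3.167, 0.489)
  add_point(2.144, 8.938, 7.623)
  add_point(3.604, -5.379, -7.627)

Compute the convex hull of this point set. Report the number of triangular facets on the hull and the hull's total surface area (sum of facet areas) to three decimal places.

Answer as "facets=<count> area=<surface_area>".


facets=6 area=399.530

Points on the hull: [0, 1, 2, 3, 4] (5 of 5).

Per-facet area ½‖(b−a)×(c−a)‖:
  f1: (p3, p1, p2) → 30.7469
  f2: (p3, p4, p2) → 103.7386
  f3: (p3, p4, p1) → 67.2873
  f4: (p0, p1, p2) → 79.9274
  f5: (p0, p4, p2) → 85.7905
  f6: (p0, p4, p1) → 32.0389
Σ area = 399.530

Euler characteristic 5−9+6 = 2 ✓


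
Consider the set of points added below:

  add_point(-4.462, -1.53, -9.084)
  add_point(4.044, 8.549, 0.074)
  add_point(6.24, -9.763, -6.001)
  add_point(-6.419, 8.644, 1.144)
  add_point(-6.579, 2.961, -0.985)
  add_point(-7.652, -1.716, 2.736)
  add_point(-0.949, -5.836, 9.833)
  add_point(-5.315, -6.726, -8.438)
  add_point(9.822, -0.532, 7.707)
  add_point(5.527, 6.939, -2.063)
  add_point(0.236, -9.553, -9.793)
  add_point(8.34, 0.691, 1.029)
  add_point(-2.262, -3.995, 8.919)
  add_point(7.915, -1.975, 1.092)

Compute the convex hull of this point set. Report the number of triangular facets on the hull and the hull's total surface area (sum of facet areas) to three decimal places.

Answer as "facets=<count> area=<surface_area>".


facets=22 area=971.297

Hull vertices (13/14): indices [0, 1, 2, 3, 4, 5, 6, 7, 8, 9, 10, 11, 12].

Facet areas (half cross-product norm):
  f1: (p7, p6, p5) → 62.4513
  f2: (p7, p6, p10) → 59.9271
  f3: (p1, p3, p8) → 64.1030
  f4: (p1, p9, p8) → 19.8876
  f5: (p1, p9, p3) → 13.3497
  f6: (p11, p9, p8) → 20.4648
  f7: (p12, p3, p8) → 97.2945
  f8: (p12, p6, p8) → 14.8192
  f9: (p12, p3, p5) → 42.8776
  f10: (p12, p6, p5) → 6.0148
  f11: (p2, p6, p8) → 98.8698
  f12: (p2, p6, p10) → 62.8152
  f13: (p2, p11, p8) → 40.2717
  f14: (p2, p9, p10) → 60.9029
  f15: (p2, p11, p9) → 44.1551
  f16: (p4, p3, p5) → 15.8458
  f17: (p4, p7, p5) → 36.4142
  f18: (p0, p9, p3) → 83.1219
  f19: (p0, p4, p3) → 19.5316
  f20: (p0, p4, p7) → 23.8442
  f21: (p0, p9, p10) → 68.0458
  f22: (p0, p7, p10) → 16.2893
Σ area = 971.297

Check V−E+F: 13 − 33 + 22 = 2.


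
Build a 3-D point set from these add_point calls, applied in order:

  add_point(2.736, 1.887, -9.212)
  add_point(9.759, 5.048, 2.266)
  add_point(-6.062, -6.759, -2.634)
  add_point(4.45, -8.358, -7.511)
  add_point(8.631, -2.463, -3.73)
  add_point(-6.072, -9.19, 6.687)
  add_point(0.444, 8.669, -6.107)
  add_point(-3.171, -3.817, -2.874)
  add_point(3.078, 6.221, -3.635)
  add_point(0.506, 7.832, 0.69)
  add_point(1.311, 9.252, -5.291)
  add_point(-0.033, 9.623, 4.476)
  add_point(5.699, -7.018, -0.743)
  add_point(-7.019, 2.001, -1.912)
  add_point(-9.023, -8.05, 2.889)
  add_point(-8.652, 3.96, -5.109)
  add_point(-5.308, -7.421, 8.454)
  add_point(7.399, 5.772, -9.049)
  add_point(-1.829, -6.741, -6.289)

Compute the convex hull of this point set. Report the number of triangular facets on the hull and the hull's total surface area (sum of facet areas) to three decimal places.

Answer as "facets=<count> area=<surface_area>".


Points on the hull: [0, 1, 2, 3, 4, 5, 6, 10, 11, 12, 14, 15, 16, 17, 18] (15 of 19).

Facet areas (half cross-product norm):
  f1: (p16, p11, p1) → 100.4462
  f2: (p15, p16, p14) → 45.1234
  f3: (p15, p16, p11) → 117.7409
  f4: (p17, p3, p0) → 27.7932
  f5: (p5, p3, p14) → 42.0704
  f6: (p5, p16, p14) → 5.4479
  f7: (p12, p16, p1) → 93.2154
  f8: (p12, p5, p3) → 46.6099
  f9: (p12, p5, p16) → 18.4159
  f10: (p2, p15, p14) → 34.7686
  f11: (p18, p3, p0) → 32.3482
  f12: (p18, p15, p0) → 58.1683
  f13: (p18, p2, p15) → 31.5917
  f14: (p18, p3, p14) → 27.6111
  f15: (p18, p2, p14) → 7.2160
  f16: (p10, p11, p1) → 51.2781
  f17: (p10, p17, p1) → 44.2505
  f18: (p10, p15, p11) → 55.2648
  f19: (p4, p17, p1) → 45.6214
  f20: (p4, p17, p3) → 38.5767
  f21: (p4, p12, p1) → 28.2787
  f22: (p4, p12, p3) → 21.0478
  f23: (p6, p15, p0) → 39.9527
  f24: (p6, p17, p0) → 22.2668
  f25: (p6, p10, p15) → 4.7368
  f26: (p6, p10, p17) → 5.2727
Σ area = 1045.114

Euler: V−E+F = 15−39+26 = 2.

facets=26 area=1045.114


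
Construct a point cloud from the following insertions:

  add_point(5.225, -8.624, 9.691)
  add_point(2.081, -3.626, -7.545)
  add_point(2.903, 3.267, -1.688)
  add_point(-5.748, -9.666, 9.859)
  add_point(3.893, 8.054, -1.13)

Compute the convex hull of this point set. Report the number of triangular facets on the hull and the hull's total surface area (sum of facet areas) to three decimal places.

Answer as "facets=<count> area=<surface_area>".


Extreme-point indices: [0, 1, 3, 4] — 4 of 5 on the boundary.

Facet areas (half cross-product norm):
  f1: (p4, p0, p3) → 109.8017
  f2: (p1, p0, p3) → 99.5507
  f3: (p1, p4, p3) → 133.9223
  f4: (p1, p4, p0) → 119.0416
Σ area = 462.316

Check V−E+F: 4 − 6 + 4 = 2.

facets=4 area=462.316


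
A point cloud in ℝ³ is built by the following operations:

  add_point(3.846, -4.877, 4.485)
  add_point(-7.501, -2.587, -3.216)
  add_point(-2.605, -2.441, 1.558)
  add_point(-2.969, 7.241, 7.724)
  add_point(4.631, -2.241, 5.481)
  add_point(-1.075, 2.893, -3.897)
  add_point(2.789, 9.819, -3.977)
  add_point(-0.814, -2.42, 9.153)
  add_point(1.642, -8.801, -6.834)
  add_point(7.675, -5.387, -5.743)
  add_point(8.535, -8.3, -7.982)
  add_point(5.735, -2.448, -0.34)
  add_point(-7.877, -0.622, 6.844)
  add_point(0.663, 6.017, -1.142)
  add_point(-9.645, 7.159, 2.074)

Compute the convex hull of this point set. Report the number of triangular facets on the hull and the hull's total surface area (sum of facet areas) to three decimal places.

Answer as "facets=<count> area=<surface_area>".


facets=18 area=859.949

11 of the 15 inputs are extreme points: [0, 1, 3, 4, 6, 7, 8, 9, 10, 12, 14].

Area of each hull facet:
  f1: (p3, p6, p14) → 56.4896
  f2: (p1, p6, p14) → 77.8193
  f3: (p4, p3, p6) → 78.9118
  f4: (p4, p3, p7) → 32.7667
  f5: (p8, p6, p10) → 65.7410
  f6: (p8, p1, p6) → 93.3248
  f7: (p12, p1, p14) → 44.9059
  f8: (p12, p3, p14) → 35.9109
  f9: (p12, p3, p7) → 33.7569
  f10: (p12, p8, p7) → 66.3437
  f11: (p12, p8, p1) → 53.6784
  f12: (p9, p6, p10) → 15.2103
  f13: (p9, p4, p10) → 13.2667
  f14: (p9, p4, p6) → 87.5585
  f15: (p0, p4, p10) → 18.0481
  f16: (p0, p4, p7) → 9.5937
  f17: (p0, p8, p10) → 42.6183
  f18: (p0, p8, p7) → 34.0046
Σ area = 859.949

Check V−E+F: 11 − 27 + 18 = 2.
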